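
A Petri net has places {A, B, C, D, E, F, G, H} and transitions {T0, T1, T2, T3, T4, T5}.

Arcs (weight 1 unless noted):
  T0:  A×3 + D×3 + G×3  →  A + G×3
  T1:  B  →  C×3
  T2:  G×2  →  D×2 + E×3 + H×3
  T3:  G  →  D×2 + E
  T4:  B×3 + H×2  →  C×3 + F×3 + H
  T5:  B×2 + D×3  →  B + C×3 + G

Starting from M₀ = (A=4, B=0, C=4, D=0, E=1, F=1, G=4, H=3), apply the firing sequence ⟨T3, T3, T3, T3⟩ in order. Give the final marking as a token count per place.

step 1: fire T3:  (A=4, B=0, C=4, D=0, E=1, F=1, G=4, H=3) → (A=4, B=0, C=4, D=2, E=2, F=1, G=3, H=3)
step 2: fire T3:  (A=4, B=0, C=4, D=2, E=2, F=1, G=3, H=3) → (A=4, B=0, C=4, D=4, E=3, F=1, G=2, H=3)
step 3: fire T3:  (A=4, B=0, C=4, D=4, E=3, F=1, G=2, H=3) → (A=4, B=0, C=4, D=6, E=4, F=1, G=1, H=3)
step 4: fire T3:  (A=4, B=0, C=4, D=6, E=4, F=1, G=1, H=3) → (A=4, B=0, C=4, D=8, E=5, F=1, G=0, H=3)

(A=4, B=0, C=4, D=8, E=5, F=1, G=0, H=3)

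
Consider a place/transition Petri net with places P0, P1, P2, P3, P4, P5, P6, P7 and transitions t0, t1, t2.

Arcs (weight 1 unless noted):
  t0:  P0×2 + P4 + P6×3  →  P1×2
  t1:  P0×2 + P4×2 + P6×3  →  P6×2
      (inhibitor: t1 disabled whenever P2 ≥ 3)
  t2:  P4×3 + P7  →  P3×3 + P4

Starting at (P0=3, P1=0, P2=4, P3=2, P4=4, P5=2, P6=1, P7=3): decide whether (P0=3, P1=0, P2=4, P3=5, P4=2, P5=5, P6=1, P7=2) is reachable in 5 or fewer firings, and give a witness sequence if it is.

NO — not reachable within 5 firings

depth 0: 1 marking
depth 1: 2 markings reached so far
depth 2: 2 markings reached so far
(frontier empty at depth 2; search complete)
target is not among the 2 markings reachable within 5 steps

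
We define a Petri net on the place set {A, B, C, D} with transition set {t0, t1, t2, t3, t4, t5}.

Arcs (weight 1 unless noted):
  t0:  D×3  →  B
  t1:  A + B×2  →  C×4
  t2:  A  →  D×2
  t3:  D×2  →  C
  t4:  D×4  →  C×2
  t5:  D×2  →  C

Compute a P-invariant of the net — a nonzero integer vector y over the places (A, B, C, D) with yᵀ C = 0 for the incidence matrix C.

y = (A:2, B:3, C:2, D:1)

Incidence matrix C (rows=places, cols=transitions):
       t0   t1   t2   t3   t4   t5
    A   0   -1   -1    0    0    0
    B   1   -2    0    0    0    0
    C   0    4    0    1    2    1
    D  -3    0    2   -2   -4   -2

Candidate y = [2, 3, 2, 1]; check y·C column-wise:
  col t0: 2·0 + 3·1 + 2·0 + 1·-3 = 0
  col t1: 2·-1 + 3·-2 + 2·4 + 1·0 = 0
  col t2: 2·-1 + 3·0 + 2·0 + 1·2 = 0
  col t3: 2·0 + 3·0 + 2·1 + 1·-2 = 0
  col t4: 2·0 + 3·0 + 2·2 + 1·-4 = 0
  col t5: 2·0 + 3·0 + 2·1 + 1·-2 = 0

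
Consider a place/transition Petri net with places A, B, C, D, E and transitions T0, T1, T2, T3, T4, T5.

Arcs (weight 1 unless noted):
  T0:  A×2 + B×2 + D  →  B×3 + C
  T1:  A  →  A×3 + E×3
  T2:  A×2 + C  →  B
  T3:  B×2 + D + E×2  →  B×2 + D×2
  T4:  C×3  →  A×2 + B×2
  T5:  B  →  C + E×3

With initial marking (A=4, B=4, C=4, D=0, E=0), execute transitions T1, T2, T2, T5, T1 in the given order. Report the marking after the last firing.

(A=4, B=5, C=3, D=0, E=9)

step 1: fire T1:  (A=4, B=4, C=4, D=0, E=0) → (A=6, B=4, C=4, D=0, E=3)
step 2: fire T2:  (A=6, B=4, C=4, D=0, E=3) → (A=4, B=5, C=3, D=0, E=3)
step 3: fire T2:  (A=4, B=5, C=3, D=0, E=3) → (A=2, B=6, C=2, D=0, E=3)
step 4: fire T5:  (A=2, B=6, C=2, D=0, E=3) → (A=2, B=5, C=3, D=0, E=6)
step 5: fire T1:  (A=2, B=5, C=3, D=0, E=6) → (A=4, B=5, C=3, D=0, E=9)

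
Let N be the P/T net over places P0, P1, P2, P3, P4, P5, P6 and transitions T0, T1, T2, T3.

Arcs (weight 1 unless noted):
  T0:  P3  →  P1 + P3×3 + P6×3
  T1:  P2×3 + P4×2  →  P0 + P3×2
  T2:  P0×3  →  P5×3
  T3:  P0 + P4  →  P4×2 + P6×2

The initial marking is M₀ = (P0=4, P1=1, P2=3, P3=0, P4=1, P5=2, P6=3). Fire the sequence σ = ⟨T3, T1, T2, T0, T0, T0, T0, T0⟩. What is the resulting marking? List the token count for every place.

(P0=1, P1=6, P2=0, P3=12, P4=0, P5=5, P6=20)

step 1: fire T3:  (P0=4, P1=1, P2=3, P3=0, P4=1, P5=2, P6=3) → (P0=3, P1=1, P2=3, P3=0, P4=2, P5=2, P6=5)
step 2: fire T1:  (P0=3, P1=1, P2=3, P3=0, P4=2, P5=2, P6=5) → (P0=4, P1=1, P2=0, P3=2, P4=0, P5=2, P6=5)
step 3: fire T2:  (P0=4, P1=1, P2=0, P3=2, P4=0, P5=2, P6=5) → (P0=1, P1=1, P2=0, P3=2, P4=0, P5=5, P6=5)
step 4: fire T0:  (P0=1, P1=1, P2=0, P3=2, P4=0, P5=5, P6=5) → (P0=1, P1=2, P2=0, P3=4, P4=0, P5=5, P6=8)
step 5: fire T0:  (P0=1, P1=2, P2=0, P3=4, P4=0, P5=5, P6=8) → (P0=1, P1=3, P2=0, P3=6, P4=0, P5=5, P6=11)
step 6: fire T0:  (P0=1, P1=3, P2=0, P3=6, P4=0, P5=5, P6=11) → (P0=1, P1=4, P2=0, P3=8, P4=0, P5=5, P6=14)
step 7: fire T0:  (P0=1, P1=4, P2=0, P3=8, P4=0, P5=5, P6=14) → (P0=1, P1=5, P2=0, P3=10, P4=0, P5=5, P6=17)
step 8: fire T0:  (P0=1, P1=5, P2=0, P3=10, P4=0, P5=5, P6=17) → (P0=1, P1=6, P2=0, P3=12, P4=0, P5=5, P6=20)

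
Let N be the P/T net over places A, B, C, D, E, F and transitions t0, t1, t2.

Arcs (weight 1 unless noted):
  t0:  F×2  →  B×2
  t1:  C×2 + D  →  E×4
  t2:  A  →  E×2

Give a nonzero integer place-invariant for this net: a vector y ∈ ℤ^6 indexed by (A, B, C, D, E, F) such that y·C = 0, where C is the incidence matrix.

y = (A:0, B:0, C:1, D:-2, E:0, F:0)

Incidence matrix C (rows=places, cols=transitions):
       t0   t1   t2
    A   0    0   -1
    B   2    0    0
    C   0   -2    0
    D   0   -1    0
    E   0    4    2
    F  -2    0    0

Candidate y = [0, 0, 1, -2, 0, 0]; check y·C column-wise:
  col t0: 0·2 + 1·0 + -2·0 + 0·-2 = 0
  col t1: 1·-2 + -2·-1 + 0·4 = 0
  col t2: 0·-1 + 1·0 + -2·0 + 0·2 = 0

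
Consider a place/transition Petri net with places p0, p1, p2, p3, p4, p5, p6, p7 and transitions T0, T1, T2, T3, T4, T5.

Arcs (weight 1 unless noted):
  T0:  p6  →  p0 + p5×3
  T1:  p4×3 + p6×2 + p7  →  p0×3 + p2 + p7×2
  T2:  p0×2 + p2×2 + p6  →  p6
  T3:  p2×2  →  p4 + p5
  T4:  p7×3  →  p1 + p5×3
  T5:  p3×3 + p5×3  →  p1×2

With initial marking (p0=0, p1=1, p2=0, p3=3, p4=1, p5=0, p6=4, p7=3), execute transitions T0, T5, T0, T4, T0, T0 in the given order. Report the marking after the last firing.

step 1: fire T0:  (p0=0, p1=1, p2=0, p3=3, p4=1, p5=0, p6=4, p7=3) → (p0=1, p1=1, p2=0, p3=3, p4=1, p5=3, p6=3, p7=3)
step 2: fire T5:  (p0=1, p1=1, p2=0, p3=3, p4=1, p5=3, p6=3, p7=3) → (p0=1, p1=3, p2=0, p3=0, p4=1, p5=0, p6=3, p7=3)
step 3: fire T0:  (p0=1, p1=3, p2=0, p3=0, p4=1, p5=0, p6=3, p7=3) → (p0=2, p1=3, p2=0, p3=0, p4=1, p5=3, p6=2, p7=3)
step 4: fire T4:  (p0=2, p1=3, p2=0, p3=0, p4=1, p5=3, p6=2, p7=3) → (p0=2, p1=4, p2=0, p3=0, p4=1, p5=6, p6=2, p7=0)
step 5: fire T0:  (p0=2, p1=4, p2=0, p3=0, p4=1, p5=6, p6=2, p7=0) → (p0=3, p1=4, p2=0, p3=0, p4=1, p5=9, p6=1, p7=0)
step 6: fire T0:  (p0=3, p1=4, p2=0, p3=0, p4=1, p5=9, p6=1, p7=0) → (p0=4, p1=4, p2=0, p3=0, p4=1, p5=12, p6=0, p7=0)

(p0=4, p1=4, p2=0, p3=0, p4=1, p5=12, p6=0, p7=0)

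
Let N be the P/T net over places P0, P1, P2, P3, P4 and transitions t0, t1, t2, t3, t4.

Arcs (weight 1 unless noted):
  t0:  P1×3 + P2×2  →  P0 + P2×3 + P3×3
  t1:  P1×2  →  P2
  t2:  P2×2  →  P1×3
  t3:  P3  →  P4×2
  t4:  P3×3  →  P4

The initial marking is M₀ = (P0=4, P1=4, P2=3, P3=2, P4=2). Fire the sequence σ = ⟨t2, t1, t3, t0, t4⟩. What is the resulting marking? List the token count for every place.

step 1: fire t2:  (P0=4, P1=4, P2=3, P3=2, P4=2) → (P0=4, P1=7, P2=1, P3=2, P4=2)
step 2: fire t1:  (P0=4, P1=7, P2=1, P3=2, P4=2) → (P0=4, P1=5, P2=2, P3=2, P4=2)
step 3: fire t3:  (P0=4, P1=5, P2=2, P3=2, P4=2) → (P0=4, P1=5, P2=2, P3=1, P4=4)
step 4: fire t0:  (P0=4, P1=5, P2=2, P3=1, P4=4) → (P0=5, P1=2, P2=3, P3=4, P4=4)
step 5: fire t4:  (P0=5, P1=2, P2=3, P3=4, P4=4) → (P0=5, P1=2, P2=3, P3=1, P4=5)

(P0=5, P1=2, P2=3, P3=1, P4=5)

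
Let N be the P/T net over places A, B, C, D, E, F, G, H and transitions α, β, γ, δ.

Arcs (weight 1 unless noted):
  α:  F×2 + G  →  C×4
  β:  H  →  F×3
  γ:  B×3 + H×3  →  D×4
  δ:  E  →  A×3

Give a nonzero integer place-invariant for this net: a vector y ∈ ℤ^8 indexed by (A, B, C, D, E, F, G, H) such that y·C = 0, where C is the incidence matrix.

Incidence matrix C (rows=places, cols=transitions):
        α    β    γ    δ
    A   0    0    0    3
    B   0    0   -3    0
    C   4    0    0    0
    D   0    0    4    0
    E   0    0    0   -1
    F  -2    3    0    0
    G  -1    0    0    0
    H   0   -1   -3    0

Candidate y = [0, 4, 0, 3, 0, 0, 0, 0]; check y·C column-wise:
  col α: 4·0 + 0·4 + 3·0 + 0·-2 + 0·-1 = 0
  col β: 4·0 + 3·0 + 0·3 + 0·-1 = 0
  col γ: 4·-3 + 3·4 + 0·-3 = 0
  col δ: 0·3 + 4·0 + 3·0 + 0·-1 = 0

y = (A:0, B:4, C:0, D:3, E:0, F:0, G:0, H:0)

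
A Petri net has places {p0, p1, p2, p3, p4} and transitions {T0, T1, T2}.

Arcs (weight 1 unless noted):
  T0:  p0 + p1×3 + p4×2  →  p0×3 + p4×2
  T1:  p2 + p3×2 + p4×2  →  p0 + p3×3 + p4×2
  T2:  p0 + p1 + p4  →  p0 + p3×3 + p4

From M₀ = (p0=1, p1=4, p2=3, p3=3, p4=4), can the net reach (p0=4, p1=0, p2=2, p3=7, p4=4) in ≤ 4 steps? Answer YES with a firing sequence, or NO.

step 1: fire T0:  (p0=1, p1=4, p2=3, p3=3, p4=4) → (p0=3, p1=1, p2=3, p3=3, p4=4)
step 2: fire T1:  (p0=3, p1=1, p2=3, p3=3, p4=4) → (p0=4, p1=1, p2=2, p3=4, p4=4)
step 3: fire T2:  (p0=4, p1=1, p2=2, p3=4, p4=4) → (p0=4, p1=0, p2=2, p3=7, p4=4)

YES — reachable via ⟨T0, T1, T2⟩ (3 firings)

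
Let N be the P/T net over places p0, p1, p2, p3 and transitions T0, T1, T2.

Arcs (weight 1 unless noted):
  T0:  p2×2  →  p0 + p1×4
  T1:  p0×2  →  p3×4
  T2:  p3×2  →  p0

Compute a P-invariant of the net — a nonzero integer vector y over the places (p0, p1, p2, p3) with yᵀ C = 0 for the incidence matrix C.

Incidence matrix C (rows=places, cols=transitions):
       T0   T1   T2
   p0   1   -2    1
   p1   4    0    0
   p2  -2    0    0
   p3   0    4   -2

Candidate y = [0, 1, 2, 0]; check y·C column-wise:
  col T0: 0·1 + 1·4 + 2·-2 = 0
  col T1: 0·-2 + 1·0 + 2·0 + 0·4 = 0
  col T2: 0·1 + 1·0 + 2·0 + 0·-2 = 0

y = (p0:0, p1:1, p2:2, p3:0)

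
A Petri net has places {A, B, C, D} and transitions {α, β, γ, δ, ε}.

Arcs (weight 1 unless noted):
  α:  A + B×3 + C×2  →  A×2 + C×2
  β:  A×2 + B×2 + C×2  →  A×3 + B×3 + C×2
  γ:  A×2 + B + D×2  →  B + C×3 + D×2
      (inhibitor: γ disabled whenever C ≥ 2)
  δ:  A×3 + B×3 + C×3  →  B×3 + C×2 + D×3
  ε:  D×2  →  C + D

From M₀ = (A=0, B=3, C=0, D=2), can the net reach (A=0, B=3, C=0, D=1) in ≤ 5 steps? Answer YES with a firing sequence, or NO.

depth 0: 1 marking
depth 1: 2 markings reached so far
depth 2: 2 markings reached so far
(frontier empty at depth 2; search complete)
target is not among the 2 markings reachable within 5 steps

NO — not reachable within 5 firings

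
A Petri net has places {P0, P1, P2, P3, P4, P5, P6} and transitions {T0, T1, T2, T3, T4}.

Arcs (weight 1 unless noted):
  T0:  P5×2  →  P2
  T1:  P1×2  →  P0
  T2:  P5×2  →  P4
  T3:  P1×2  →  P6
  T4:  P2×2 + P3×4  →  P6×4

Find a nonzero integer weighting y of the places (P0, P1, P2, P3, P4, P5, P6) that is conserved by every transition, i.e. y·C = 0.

Incidence matrix C (rows=places, cols=transitions):
       T0   T1   T2   T3   T4
   P0   0    1    0    0    0
   P1   0   -2    0   -2    0
   P2   1    0    0    0   -2
   P3   0    0    0    0   -4
   P4   0    0    1    0    0
   P5  -2    0   -2    0    0
   P6   0    0    0    1    4

Candidate y = [0, 0, 2, -1, 2, 1, 0]; check y·C column-wise:
  col T0: 2·1 + -1·0 + 2·0 + 1·-2 = 0
  col T1: 0·1 + 0·-2 + 2·0 + -1·0 + 2·0 + 1·0 = 0
  col T2: 2·0 + -1·0 + 2·1 + 1·-2 = 0
  col T3: 0·-2 + 2·0 + -1·0 + 2·0 + 1·0 + 0·1 = 0
  col T4: 2·-2 + -1·-4 + 2·0 + 1·0 + 0·4 = 0

y = (P0:0, P1:0, P2:2, P3:-1, P4:2, P5:1, P6:0)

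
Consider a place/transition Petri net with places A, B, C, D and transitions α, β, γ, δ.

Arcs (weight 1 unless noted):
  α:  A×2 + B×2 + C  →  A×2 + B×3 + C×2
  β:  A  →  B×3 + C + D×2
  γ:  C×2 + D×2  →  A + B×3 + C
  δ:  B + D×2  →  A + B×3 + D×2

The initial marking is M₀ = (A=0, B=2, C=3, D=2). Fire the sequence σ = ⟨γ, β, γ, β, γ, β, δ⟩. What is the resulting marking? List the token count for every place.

step 1: fire γ:  (A=0, B=2, C=3, D=2) → (A=1, B=5, C=2, D=0)
step 2: fire β:  (A=1, B=5, C=2, D=0) → (A=0, B=8, C=3, D=2)
step 3: fire γ:  (A=0, B=8, C=3, D=2) → (A=1, B=11, C=2, D=0)
step 4: fire β:  (A=1, B=11, C=2, D=0) → (A=0, B=14, C=3, D=2)
step 5: fire γ:  (A=0, B=14, C=3, D=2) → (A=1, B=17, C=2, D=0)
step 6: fire β:  (A=1, B=17, C=2, D=0) → (A=0, B=20, C=3, D=2)
step 7: fire δ:  (A=0, B=20, C=3, D=2) → (A=1, B=22, C=3, D=2)

(A=1, B=22, C=3, D=2)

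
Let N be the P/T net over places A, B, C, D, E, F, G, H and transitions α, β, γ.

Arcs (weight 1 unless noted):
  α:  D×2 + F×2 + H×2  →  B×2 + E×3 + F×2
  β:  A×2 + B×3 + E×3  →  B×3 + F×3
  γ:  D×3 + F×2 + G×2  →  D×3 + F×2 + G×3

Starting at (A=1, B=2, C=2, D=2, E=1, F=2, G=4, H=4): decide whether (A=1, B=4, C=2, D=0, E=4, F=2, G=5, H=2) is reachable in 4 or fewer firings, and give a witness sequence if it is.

NO — not reachable within 4 firings

depth 0: 1 marking
depth 1: 2 markings reached so far
depth 2: 2 markings reached so far
(frontier empty at depth 2; search complete)
target is not among the 2 markings reachable within 4 steps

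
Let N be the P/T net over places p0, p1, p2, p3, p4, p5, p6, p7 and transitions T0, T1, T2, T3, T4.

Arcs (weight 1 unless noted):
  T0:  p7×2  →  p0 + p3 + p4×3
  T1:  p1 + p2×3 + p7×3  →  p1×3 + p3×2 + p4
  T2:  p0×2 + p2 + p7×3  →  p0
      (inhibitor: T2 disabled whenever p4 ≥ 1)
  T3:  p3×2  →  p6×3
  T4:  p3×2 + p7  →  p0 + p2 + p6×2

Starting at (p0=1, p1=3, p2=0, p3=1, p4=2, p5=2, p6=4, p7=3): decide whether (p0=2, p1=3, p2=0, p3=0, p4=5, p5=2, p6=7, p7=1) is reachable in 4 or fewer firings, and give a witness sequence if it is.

step 1: fire T0:  (p0=1, p1=3, p2=0, p3=1, p4=2, p5=2, p6=4, p7=3) → (p0=2, p1=3, p2=0, p3=2, p4=5, p5=2, p6=4, p7=1)
step 2: fire T3:  (p0=2, p1=3, p2=0, p3=2, p4=5, p5=2, p6=4, p7=1) → (p0=2, p1=3, p2=0, p3=0, p4=5, p5=2, p6=7, p7=1)

YES — reachable via ⟨T0, T3⟩ (2 firings)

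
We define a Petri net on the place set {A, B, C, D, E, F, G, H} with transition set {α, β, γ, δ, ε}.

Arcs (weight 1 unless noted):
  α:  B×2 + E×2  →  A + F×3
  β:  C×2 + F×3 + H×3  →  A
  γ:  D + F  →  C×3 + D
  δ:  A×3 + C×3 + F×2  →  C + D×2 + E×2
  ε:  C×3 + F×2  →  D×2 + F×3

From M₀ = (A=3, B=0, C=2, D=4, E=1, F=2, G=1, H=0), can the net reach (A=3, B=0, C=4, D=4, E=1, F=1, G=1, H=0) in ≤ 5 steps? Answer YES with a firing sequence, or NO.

NO — not reachable within 5 firings

depth 0: 1 marking
depth 1: 2 markings reached so far
depth 2: 3 markings reached so far
depth 3: 3 markings reached so far
(frontier empty at depth 3; search complete)
target is not among the 3 markings reachable within 5 steps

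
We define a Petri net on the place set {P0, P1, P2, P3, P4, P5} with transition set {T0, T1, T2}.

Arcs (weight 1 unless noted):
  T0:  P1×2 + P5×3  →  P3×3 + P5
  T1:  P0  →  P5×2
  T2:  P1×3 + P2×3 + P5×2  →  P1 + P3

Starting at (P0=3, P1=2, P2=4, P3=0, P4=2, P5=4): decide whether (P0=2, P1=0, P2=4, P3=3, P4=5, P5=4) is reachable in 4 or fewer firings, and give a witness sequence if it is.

NO — not reachable within 4 firings

depth 0: 1 marking
depth 1: 3 markings reached so far
depth 2: 5 markings reached so far
depth 3: 7 markings reached so far
depth 4: 8 markings reached so far
target is not among the 8 markings reachable within 4 steps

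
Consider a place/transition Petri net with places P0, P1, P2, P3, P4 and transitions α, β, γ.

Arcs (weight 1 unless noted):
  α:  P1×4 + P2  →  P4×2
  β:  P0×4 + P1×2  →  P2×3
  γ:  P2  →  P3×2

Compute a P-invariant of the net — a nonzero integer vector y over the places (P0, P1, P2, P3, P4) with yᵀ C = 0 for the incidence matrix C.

y = (P0:7, P1:-2, P2:8, P3:4, P4:0)

Incidence matrix C (rows=places, cols=transitions):
        α    β    γ
   P0   0   -4    0
   P1  -4   -2    0
   P2  -1    3   -1
   P3   0    0    2
   P4   2    0    0

Candidate y = [7, -2, 8, 4, 0]; check y·C column-wise:
  col α: 7·0 + -2·-4 + 8·-1 + 4·0 + 0·2 = 0
  col β: 7·-4 + -2·-2 + 8·3 + 4·0 = 0
  col γ: 7·0 + -2·0 + 8·-1 + 4·2 = 0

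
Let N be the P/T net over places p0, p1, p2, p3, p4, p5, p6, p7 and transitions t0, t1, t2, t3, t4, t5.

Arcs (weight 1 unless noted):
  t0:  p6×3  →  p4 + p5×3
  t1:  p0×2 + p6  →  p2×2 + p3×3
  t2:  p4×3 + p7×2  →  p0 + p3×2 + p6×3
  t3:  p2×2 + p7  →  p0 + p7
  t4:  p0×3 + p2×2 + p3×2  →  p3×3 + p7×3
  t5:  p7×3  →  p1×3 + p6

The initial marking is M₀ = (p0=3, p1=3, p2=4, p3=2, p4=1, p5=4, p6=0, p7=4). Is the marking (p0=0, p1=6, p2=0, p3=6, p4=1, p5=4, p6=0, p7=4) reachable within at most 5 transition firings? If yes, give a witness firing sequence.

step 1: fire t3:  (p0=3, p1=3, p2=4, p3=2, p4=1, p5=4, p6=0, p7=4) → (p0=4, p1=3, p2=2, p3=2, p4=1, p5=4, p6=0, p7=4)
step 2: fire t3:  (p0=4, p1=3, p2=2, p3=2, p4=1, p5=4, p6=0, p7=4) → (p0=5, p1=3, p2=0, p3=2, p4=1, p5=4, p6=0, p7=4)
step 3: fire t5:  (p0=5, p1=3, p2=0, p3=2, p4=1, p5=4, p6=0, p7=4) → (p0=5, p1=6, p2=0, p3=2, p4=1, p5=4, p6=1, p7=1)
step 4: fire t1:  (p0=5, p1=6, p2=0, p3=2, p4=1, p5=4, p6=1, p7=1) → (p0=3, p1=6, p2=2, p3=5, p4=1, p5=4, p6=0, p7=1)
step 5: fire t4:  (p0=3, p1=6, p2=2, p3=5, p4=1, p5=4, p6=0, p7=1) → (p0=0, p1=6, p2=0, p3=6, p4=1, p5=4, p6=0, p7=4)

YES — reachable via ⟨t3, t3, t5, t1, t4⟩ (5 firings)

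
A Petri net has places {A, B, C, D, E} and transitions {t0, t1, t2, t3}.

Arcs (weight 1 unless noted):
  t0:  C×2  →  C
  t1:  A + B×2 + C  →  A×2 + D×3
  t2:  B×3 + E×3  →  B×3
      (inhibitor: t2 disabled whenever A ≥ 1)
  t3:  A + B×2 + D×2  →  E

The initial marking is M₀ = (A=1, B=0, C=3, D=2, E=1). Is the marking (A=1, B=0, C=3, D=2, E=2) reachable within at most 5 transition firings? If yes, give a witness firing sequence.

NO — not reachable within 5 firings

depth 0: 1 marking
depth 1: 2 markings reached so far
depth 2: 3 markings reached so far
depth 3: 3 markings reached so far
(frontier empty at depth 3; search complete)
target is not among the 3 markings reachable within 5 steps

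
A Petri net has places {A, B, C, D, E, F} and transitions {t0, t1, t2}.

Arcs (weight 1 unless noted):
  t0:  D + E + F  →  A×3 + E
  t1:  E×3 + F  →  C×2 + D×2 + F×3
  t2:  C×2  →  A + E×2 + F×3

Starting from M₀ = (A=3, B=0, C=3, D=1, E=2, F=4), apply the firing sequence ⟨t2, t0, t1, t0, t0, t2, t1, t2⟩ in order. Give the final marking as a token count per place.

step 1: fire t2:  (A=3, B=0, C=3, D=1, E=2, F=4) → (A=4, B=0, C=1, D=1, E=4, F=7)
step 2: fire t0:  (A=4, B=0, C=1, D=1, E=4, F=7) → (A=7, B=0, C=1, D=0, E=4, F=6)
step 3: fire t1:  (A=7, B=0, C=1, D=0, E=4, F=6) → (A=7, B=0, C=3, D=2, E=1, F=8)
step 4: fire t0:  (A=7, B=0, C=3, D=2, E=1, F=8) → (A=10, B=0, C=3, D=1, E=1, F=7)
step 5: fire t0:  (A=10, B=0, C=3, D=1, E=1, F=7) → (A=13, B=0, C=3, D=0, E=1, F=6)
step 6: fire t2:  (A=13, B=0, C=3, D=0, E=1, F=6) → (A=14, B=0, C=1, D=0, E=3, F=9)
step 7: fire t1:  (A=14, B=0, C=1, D=0, E=3, F=9) → (A=14, B=0, C=3, D=2, E=0, F=11)
step 8: fire t2:  (A=14, B=0, C=3, D=2, E=0, F=11) → (A=15, B=0, C=1, D=2, E=2, F=14)

(A=15, B=0, C=1, D=2, E=2, F=14)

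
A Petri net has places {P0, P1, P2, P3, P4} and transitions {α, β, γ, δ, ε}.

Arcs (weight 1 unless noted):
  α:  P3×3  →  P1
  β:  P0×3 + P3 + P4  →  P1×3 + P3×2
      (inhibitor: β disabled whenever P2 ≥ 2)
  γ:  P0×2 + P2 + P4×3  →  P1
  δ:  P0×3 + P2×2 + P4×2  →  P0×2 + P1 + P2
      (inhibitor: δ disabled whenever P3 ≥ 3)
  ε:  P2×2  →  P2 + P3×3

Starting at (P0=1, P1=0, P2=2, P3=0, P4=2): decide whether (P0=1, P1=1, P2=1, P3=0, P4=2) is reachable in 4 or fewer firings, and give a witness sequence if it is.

step 1: fire ε:  (P0=1, P1=0, P2=2, P3=0, P4=2) → (P0=1, P1=0, P2=1, P3=3, P4=2)
step 2: fire α:  (P0=1, P1=0, P2=1, P3=3, P4=2) → (P0=1, P1=1, P2=1, P3=0, P4=2)

YES — reachable via ⟨ε, α⟩ (2 firings)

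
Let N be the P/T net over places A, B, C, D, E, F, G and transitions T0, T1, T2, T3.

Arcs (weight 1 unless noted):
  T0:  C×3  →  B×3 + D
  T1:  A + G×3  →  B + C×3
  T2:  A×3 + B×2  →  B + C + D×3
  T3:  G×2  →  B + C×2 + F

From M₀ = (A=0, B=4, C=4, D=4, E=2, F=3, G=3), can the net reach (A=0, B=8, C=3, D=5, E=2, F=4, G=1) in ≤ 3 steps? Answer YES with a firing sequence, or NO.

YES — reachable via ⟨T0, T3⟩ (2 firings)

step 1: fire T0:  (A=0, B=4, C=4, D=4, E=2, F=3, G=3) → (A=0, B=7, C=1, D=5, E=2, F=3, G=3)
step 2: fire T3:  (A=0, B=7, C=1, D=5, E=2, F=3, G=3) → (A=0, B=8, C=3, D=5, E=2, F=4, G=1)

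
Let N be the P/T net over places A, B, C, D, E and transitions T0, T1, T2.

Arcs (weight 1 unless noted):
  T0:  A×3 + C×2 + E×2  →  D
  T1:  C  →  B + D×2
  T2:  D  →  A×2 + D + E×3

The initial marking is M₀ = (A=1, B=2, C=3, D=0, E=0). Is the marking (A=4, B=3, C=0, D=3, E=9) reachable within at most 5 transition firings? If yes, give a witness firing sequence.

depth 0: 1 marking
depth 1: 2 markings reached so far
depth 2: 4 markings reached so far
depth 3: 8 markings reached so far
depth 4: 12 markings reached so far
depth 5: 16 markings reached so far
target is not among the 16 markings reachable within 5 steps

NO — not reachable within 5 firings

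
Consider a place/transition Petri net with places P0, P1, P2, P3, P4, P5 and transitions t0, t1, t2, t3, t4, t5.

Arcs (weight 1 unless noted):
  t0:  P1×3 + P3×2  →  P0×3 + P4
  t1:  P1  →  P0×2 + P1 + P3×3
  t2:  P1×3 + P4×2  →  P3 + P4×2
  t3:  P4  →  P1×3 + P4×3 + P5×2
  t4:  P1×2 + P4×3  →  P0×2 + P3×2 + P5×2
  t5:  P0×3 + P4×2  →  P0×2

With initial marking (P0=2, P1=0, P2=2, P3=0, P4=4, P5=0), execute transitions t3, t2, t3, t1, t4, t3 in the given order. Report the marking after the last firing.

step 1: fire t3:  (P0=2, P1=0, P2=2, P3=0, P4=4, P5=0) → (P0=2, P1=3, P2=2, P3=0, P4=6, P5=2)
step 2: fire t2:  (P0=2, P1=3, P2=2, P3=0, P4=6, P5=2) → (P0=2, P1=0, P2=2, P3=1, P4=6, P5=2)
step 3: fire t3:  (P0=2, P1=0, P2=2, P3=1, P4=6, P5=2) → (P0=2, P1=3, P2=2, P3=1, P4=8, P5=4)
step 4: fire t1:  (P0=2, P1=3, P2=2, P3=1, P4=8, P5=4) → (P0=4, P1=3, P2=2, P3=4, P4=8, P5=4)
step 5: fire t4:  (P0=4, P1=3, P2=2, P3=4, P4=8, P5=4) → (P0=6, P1=1, P2=2, P3=6, P4=5, P5=6)
step 6: fire t3:  (P0=6, P1=1, P2=2, P3=6, P4=5, P5=6) → (P0=6, P1=4, P2=2, P3=6, P4=7, P5=8)

(P0=6, P1=4, P2=2, P3=6, P4=7, P5=8)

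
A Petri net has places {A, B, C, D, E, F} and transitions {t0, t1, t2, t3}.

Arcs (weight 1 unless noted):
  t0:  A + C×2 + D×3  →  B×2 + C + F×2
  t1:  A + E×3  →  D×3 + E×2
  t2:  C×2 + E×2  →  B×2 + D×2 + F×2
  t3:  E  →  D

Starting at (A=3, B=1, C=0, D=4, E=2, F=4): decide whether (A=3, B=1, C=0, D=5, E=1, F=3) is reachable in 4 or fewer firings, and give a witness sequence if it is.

NO — not reachable within 4 firings

depth 0: 1 marking
depth 1: 2 markings reached so far
depth 2: 3 markings reached so far
depth 3: 3 markings reached so far
(frontier empty at depth 3; search complete)
target is not among the 3 markings reachable within 4 steps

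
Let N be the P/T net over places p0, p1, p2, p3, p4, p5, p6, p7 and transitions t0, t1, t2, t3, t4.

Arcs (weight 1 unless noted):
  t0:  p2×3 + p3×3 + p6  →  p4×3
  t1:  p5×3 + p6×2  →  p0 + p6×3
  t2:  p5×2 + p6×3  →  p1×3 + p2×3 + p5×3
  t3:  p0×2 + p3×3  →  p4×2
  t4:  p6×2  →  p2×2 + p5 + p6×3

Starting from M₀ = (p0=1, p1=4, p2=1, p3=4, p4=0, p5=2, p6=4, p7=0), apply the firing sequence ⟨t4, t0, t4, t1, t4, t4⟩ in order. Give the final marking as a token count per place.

(p0=2, p1=4, p2=6, p3=1, p4=3, p5=3, p6=8, p7=0)

step 1: fire t4:  (p0=1, p1=4, p2=1, p3=4, p4=0, p5=2, p6=4, p7=0) → (p0=1, p1=4, p2=3, p3=4, p4=0, p5=3, p6=5, p7=0)
step 2: fire t0:  (p0=1, p1=4, p2=3, p3=4, p4=0, p5=3, p6=5, p7=0) → (p0=1, p1=4, p2=0, p3=1, p4=3, p5=3, p6=4, p7=0)
step 3: fire t4:  (p0=1, p1=4, p2=0, p3=1, p4=3, p5=3, p6=4, p7=0) → (p0=1, p1=4, p2=2, p3=1, p4=3, p5=4, p6=5, p7=0)
step 4: fire t1:  (p0=1, p1=4, p2=2, p3=1, p4=3, p5=4, p6=5, p7=0) → (p0=2, p1=4, p2=2, p3=1, p4=3, p5=1, p6=6, p7=0)
step 5: fire t4:  (p0=2, p1=4, p2=2, p3=1, p4=3, p5=1, p6=6, p7=0) → (p0=2, p1=4, p2=4, p3=1, p4=3, p5=2, p6=7, p7=0)
step 6: fire t4:  (p0=2, p1=4, p2=4, p3=1, p4=3, p5=2, p6=7, p7=0) → (p0=2, p1=4, p2=6, p3=1, p4=3, p5=3, p6=8, p7=0)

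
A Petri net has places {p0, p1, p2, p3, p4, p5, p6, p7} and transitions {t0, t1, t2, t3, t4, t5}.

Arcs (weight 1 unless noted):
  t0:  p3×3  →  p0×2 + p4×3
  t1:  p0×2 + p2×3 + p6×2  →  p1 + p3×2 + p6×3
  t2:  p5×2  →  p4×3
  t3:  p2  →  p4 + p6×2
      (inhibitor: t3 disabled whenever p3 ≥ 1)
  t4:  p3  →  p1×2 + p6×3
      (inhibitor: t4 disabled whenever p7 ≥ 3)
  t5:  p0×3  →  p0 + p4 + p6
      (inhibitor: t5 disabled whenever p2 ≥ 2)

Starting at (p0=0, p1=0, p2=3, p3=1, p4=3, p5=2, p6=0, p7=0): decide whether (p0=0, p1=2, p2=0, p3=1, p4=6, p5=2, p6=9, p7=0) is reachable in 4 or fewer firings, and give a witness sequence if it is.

depth 0: 1 marking
depth 1: 3 markings reached so far
depth 2: 5 markings reached so far
depth 3: 7 markings reached so far
depth 4: 9 markings reached so far
target is not among the 9 markings reachable within 4 steps

NO — not reachable within 4 firings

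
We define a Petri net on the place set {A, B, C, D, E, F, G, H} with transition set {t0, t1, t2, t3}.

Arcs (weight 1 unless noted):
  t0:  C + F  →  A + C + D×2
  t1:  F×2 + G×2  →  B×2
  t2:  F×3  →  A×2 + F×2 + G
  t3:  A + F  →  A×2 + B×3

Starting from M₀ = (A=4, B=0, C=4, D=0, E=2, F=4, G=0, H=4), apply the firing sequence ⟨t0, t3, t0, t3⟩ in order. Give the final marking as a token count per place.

step 1: fire t0:  (A=4, B=0, C=4, D=0, E=2, F=4, G=0, H=4) → (A=5, B=0, C=4, D=2, E=2, F=3, G=0, H=4)
step 2: fire t3:  (A=5, B=0, C=4, D=2, E=2, F=3, G=0, H=4) → (A=6, B=3, C=4, D=2, E=2, F=2, G=0, H=4)
step 3: fire t0:  (A=6, B=3, C=4, D=2, E=2, F=2, G=0, H=4) → (A=7, B=3, C=4, D=4, E=2, F=1, G=0, H=4)
step 4: fire t3:  (A=7, B=3, C=4, D=4, E=2, F=1, G=0, H=4) → (A=8, B=6, C=4, D=4, E=2, F=0, G=0, H=4)

(A=8, B=6, C=4, D=4, E=2, F=0, G=0, H=4)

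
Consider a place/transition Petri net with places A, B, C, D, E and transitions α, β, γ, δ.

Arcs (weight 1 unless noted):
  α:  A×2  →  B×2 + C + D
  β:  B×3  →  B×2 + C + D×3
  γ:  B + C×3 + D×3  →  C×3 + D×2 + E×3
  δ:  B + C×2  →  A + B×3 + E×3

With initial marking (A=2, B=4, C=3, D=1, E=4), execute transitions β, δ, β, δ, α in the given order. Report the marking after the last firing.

(A=2, B=8, C=2, D=8, E=10)

step 1: fire β:  (A=2, B=4, C=3, D=1, E=4) → (A=2, B=3, C=4, D=4, E=4)
step 2: fire δ:  (A=2, B=3, C=4, D=4, E=4) → (A=3, B=5, C=2, D=4, E=7)
step 3: fire β:  (A=3, B=5, C=2, D=4, E=7) → (A=3, B=4, C=3, D=7, E=7)
step 4: fire δ:  (A=3, B=4, C=3, D=7, E=7) → (A=4, B=6, C=1, D=7, E=10)
step 5: fire α:  (A=4, B=6, C=1, D=7, E=10) → (A=2, B=8, C=2, D=8, E=10)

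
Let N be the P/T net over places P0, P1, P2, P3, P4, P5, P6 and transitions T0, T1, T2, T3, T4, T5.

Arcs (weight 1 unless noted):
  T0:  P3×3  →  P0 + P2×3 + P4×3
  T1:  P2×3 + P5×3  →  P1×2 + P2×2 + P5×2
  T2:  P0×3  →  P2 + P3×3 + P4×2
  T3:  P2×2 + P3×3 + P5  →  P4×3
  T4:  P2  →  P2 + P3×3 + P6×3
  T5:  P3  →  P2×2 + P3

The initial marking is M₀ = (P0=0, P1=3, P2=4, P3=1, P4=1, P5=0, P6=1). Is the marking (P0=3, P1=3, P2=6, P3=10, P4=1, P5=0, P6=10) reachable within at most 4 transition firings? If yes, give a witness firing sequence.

depth 0: 1 marking
depth 1: 3 markings reached so far
depth 2: 7 markings reached so far
depth 3: 13 markings reached so far
depth 4: 22 markings reached so far
target is not among the 22 markings reachable within 4 steps

NO — not reachable within 4 firings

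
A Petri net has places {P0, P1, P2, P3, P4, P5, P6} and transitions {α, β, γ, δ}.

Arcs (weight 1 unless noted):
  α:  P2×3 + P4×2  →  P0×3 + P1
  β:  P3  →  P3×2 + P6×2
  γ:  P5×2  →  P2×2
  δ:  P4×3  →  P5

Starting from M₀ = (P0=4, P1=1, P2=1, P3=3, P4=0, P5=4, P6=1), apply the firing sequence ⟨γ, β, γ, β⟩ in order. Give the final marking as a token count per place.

(P0=4, P1=1, P2=5, P3=5, P4=0, P5=0, P6=5)

step 1: fire γ:  (P0=4, P1=1, P2=1, P3=3, P4=0, P5=4, P6=1) → (P0=4, P1=1, P2=3, P3=3, P4=0, P5=2, P6=1)
step 2: fire β:  (P0=4, P1=1, P2=3, P3=3, P4=0, P5=2, P6=1) → (P0=4, P1=1, P2=3, P3=4, P4=0, P5=2, P6=3)
step 3: fire γ:  (P0=4, P1=1, P2=3, P3=4, P4=0, P5=2, P6=3) → (P0=4, P1=1, P2=5, P3=4, P4=0, P5=0, P6=3)
step 4: fire β:  (P0=4, P1=1, P2=5, P3=4, P4=0, P5=0, P6=3) → (P0=4, P1=1, P2=5, P3=5, P4=0, P5=0, P6=5)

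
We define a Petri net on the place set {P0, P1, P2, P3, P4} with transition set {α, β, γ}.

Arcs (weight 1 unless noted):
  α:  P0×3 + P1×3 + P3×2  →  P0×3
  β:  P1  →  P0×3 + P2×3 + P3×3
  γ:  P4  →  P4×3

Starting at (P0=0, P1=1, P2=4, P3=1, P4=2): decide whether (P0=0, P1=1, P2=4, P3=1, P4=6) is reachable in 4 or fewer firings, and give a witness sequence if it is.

YES — reachable via ⟨γ, γ⟩ (2 firings)

step 1: fire γ:  (P0=0, P1=1, P2=4, P3=1, P4=2) → (P0=0, P1=1, P2=4, P3=1, P4=4)
step 2: fire γ:  (P0=0, P1=1, P2=4, P3=1, P4=4) → (P0=0, P1=1, P2=4, P3=1, P4=6)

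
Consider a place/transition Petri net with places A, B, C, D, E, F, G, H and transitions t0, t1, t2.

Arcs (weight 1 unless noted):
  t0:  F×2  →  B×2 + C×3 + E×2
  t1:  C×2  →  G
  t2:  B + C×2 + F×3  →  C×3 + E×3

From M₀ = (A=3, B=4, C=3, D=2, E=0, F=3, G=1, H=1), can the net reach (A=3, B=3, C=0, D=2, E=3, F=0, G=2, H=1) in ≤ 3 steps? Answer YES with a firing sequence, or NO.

NO — not reachable within 3 firings

depth 0: 1 marking
depth 1: 4 markings reached so far
depth 2: 6 markings reached so far
depth 3: 8 markings reached so far
target is not among the 8 markings reachable within 3 steps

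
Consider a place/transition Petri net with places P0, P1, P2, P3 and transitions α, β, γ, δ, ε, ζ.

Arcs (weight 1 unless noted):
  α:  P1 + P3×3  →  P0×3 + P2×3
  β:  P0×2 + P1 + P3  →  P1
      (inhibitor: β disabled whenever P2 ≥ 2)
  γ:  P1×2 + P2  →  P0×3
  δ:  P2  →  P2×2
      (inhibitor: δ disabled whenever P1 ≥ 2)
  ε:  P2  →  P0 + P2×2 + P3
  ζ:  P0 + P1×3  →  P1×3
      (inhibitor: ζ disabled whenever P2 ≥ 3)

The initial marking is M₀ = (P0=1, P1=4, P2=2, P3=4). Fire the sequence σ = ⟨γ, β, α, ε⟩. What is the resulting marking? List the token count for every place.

step 1: fire γ:  (P0=1, P1=4, P2=2, P3=4) → (P0=4, P1=2, P2=1, P3=4)
step 2: fire β:  (P0=4, P1=2, P2=1, P3=4) → (P0=2, P1=2, P2=1, P3=3)
step 3: fire α:  (P0=2, P1=2, P2=1, P3=3) → (P0=5, P1=1, P2=4, P3=0)
step 4: fire ε:  (P0=5, P1=1, P2=4, P3=0) → (P0=6, P1=1, P2=5, P3=1)

(P0=6, P1=1, P2=5, P3=1)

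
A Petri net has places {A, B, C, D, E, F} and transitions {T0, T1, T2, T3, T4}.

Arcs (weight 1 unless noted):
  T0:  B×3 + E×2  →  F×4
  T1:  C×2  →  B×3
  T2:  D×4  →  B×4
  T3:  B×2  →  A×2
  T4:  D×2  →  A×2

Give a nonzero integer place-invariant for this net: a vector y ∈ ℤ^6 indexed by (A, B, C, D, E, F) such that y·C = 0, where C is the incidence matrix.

y = (A:2, B:2, C:3, D:2, E:-3, F:0)

Incidence matrix C (rows=places, cols=transitions):
       T0   T1   T2   T3   T4
    A   0    0    0    2    2
    B  -3    3    4   -2    0
    C   0   -2    0    0    0
    D   0    0   -4    0   -2
    E  -2    0    0    0    0
    F   4    0    0    0    0

Candidate y = [2, 2, 3, 2, -3, 0]; check y·C column-wise:
  col T0: 2·0 + 2·-3 + 3·0 + 2·0 + -3·-2 + 0·4 = 0
  col T1: 2·0 + 2·3 + 3·-2 + 2·0 + -3·0 = 0
  col T2: 2·0 + 2·4 + 3·0 + 2·-4 + -3·0 = 0
  col T3: 2·2 + 2·-2 + 3·0 + 2·0 + -3·0 = 0
  col T4: 2·2 + 2·0 + 3·0 + 2·-2 + -3·0 = 0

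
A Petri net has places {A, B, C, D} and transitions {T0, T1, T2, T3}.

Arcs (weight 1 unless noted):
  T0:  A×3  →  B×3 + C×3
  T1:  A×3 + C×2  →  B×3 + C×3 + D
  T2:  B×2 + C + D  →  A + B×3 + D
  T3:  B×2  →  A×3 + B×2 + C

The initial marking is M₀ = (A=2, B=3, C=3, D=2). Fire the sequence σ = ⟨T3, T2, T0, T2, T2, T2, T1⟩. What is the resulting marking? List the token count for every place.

step 1: fire T3:  (A=2, B=3, C=3, D=2) → (A=5, B=3, C=4, D=2)
step 2: fire T2:  (A=5, B=3, C=4, D=2) → (A=6, B=4, C=3, D=2)
step 3: fire T0:  (A=6, B=4, C=3, D=2) → (A=3, B=7, C=6, D=2)
step 4: fire T2:  (A=3, B=7, C=6, D=2) → (A=4, B=8, C=5, D=2)
step 5: fire T2:  (A=4, B=8, C=5, D=2) → (A=5, B=9, C=4, D=2)
step 6: fire T2:  (A=5, B=9, C=4, D=2) → (A=6, B=10, C=3, D=2)
step 7: fire T1:  (A=6, B=10, C=3, D=2) → (A=3, B=13, C=4, D=3)

(A=3, B=13, C=4, D=3)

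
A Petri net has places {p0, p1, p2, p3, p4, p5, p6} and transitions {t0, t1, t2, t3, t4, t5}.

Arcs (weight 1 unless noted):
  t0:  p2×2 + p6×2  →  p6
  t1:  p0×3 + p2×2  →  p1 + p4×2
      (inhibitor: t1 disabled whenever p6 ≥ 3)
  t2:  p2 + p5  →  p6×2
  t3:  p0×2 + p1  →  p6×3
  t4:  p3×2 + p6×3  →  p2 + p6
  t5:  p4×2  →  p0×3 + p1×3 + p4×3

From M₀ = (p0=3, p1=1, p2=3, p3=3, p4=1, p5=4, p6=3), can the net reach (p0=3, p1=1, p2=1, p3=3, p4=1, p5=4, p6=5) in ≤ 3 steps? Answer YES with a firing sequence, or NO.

depth 0: 1 marking
depth 1: 5 markings reached so far
depth 2: 12 markings reached so far
depth 3: 21 markings reached so far
target is not among the 21 markings reachable within 3 steps

NO — not reachable within 3 firings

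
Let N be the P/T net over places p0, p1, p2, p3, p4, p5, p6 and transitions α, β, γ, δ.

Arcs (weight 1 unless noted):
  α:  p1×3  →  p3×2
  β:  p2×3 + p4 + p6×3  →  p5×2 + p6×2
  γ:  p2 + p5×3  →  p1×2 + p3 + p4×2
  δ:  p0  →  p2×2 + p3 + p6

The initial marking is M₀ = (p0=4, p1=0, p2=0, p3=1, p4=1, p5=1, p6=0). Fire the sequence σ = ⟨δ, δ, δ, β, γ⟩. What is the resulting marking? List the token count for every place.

(p0=1, p1=2, p2=2, p3=5, p4=2, p5=0, p6=2)

step 1: fire δ:  (p0=4, p1=0, p2=0, p3=1, p4=1, p5=1, p6=0) → (p0=3, p1=0, p2=2, p3=2, p4=1, p5=1, p6=1)
step 2: fire δ:  (p0=3, p1=0, p2=2, p3=2, p4=1, p5=1, p6=1) → (p0=2, p1=0, p2=4, p3=3, p4=1, p5=1, p6=2)
step 3: fire δ:  (p0=2, p1=0, p2=4, p3=3, p4=1, p5=1, p6=2) → (p0=1, p1=0, p2=6, p3=4, p4=1, p5=1, p6=3)
step 4: fire β:  (p0=1, p1=0, p2=6, p3=4, p4=1, p5=1, p6=3) → (p0=1, p1=0, p2=3, p3=4, p4=0, p5=3, p6=2)
step 5: fire γ:  (p0=1, p1=0, p2=3, p3=4, p4=0, p5=3, p6=2) → (p0=1, p1=2, p2=2, p3=5, p4=2, p5=0, p6=2)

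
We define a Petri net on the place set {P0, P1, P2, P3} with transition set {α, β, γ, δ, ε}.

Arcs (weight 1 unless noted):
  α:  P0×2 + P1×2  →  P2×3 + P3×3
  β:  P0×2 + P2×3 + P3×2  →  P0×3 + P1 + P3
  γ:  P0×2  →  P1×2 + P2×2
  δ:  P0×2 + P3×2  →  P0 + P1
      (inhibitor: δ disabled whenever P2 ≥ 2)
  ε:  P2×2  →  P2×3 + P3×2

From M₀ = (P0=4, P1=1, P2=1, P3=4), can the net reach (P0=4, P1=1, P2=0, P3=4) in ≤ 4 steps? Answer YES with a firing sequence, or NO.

NO — not reachable within 4 firings

depth 0: 1 marking
depth 1: 3 markings reached so far
depth 2: 10 markings reached so far
depth 3: 21 markings reached so far
depth 4: 34 markings reached so far
target is not among the 34 markings reachable within 4 steps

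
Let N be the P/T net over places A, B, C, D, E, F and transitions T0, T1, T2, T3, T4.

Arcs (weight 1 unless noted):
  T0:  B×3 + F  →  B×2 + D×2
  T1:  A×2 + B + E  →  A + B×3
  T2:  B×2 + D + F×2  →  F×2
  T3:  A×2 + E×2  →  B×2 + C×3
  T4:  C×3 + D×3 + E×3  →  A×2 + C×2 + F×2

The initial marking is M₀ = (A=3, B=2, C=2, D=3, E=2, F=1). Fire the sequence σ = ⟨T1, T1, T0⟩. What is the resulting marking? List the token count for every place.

step 1: fire T1:  (A=3, B=2, C=2, D=3, E=2, F=1) → (A=2, B=4, C=2, D=3, E=1, F=1)
step 2: fire T1:  (A=2, B=4, C=2, D=3, E=1, F=1) → (A=1, B=6, C=2, D=3, E=0, F=1)
step 3: fire T0:  (A=1, B=6, C=2, D=3, E=0, F=1) → (A=1, B=5, C=2, D=5, E=0, F=0)

(A=1, B=5, C=2, D=5, E=0, F=0)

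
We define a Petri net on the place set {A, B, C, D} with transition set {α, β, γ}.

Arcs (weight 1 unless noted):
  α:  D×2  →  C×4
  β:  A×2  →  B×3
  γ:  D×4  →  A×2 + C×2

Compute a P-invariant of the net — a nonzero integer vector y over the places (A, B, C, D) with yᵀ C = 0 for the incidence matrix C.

y = (A:3, B:2, C:1, D:2)

Incidence matrix C (rows=places, cols=transitions):
        α    β    γ
    A   0   -2    2
    B   0    3    0
    C   4    0    2
    D  -2    0   -4

Candidate y = [3, 2, 1, 2]; check y·C column-wise:
  col α: 3·0 + 2·0 + 1·4 + 2·-2 = 0
  col β: 3·-2 + 2·3 + 1·0 + 2·0 = 0
  col γ: 3·2 + 2·0 + 1·2 + 2·-4 = 0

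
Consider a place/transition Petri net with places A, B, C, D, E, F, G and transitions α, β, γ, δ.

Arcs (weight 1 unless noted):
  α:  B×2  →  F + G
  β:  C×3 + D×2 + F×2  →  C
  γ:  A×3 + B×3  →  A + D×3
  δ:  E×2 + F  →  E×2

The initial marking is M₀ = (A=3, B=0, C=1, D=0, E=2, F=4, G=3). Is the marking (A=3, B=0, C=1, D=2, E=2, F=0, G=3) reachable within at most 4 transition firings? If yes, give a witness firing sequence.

depth 0: 1 marking
depth 1: 2 markings reached so far
depth 2: 3 markings reached so far
depth 3: 4 markings reached so far
depth 4: 5 markings reached so far
target is not among the 5 markings reachable within 4 steps

NO — not reachable within 4 firings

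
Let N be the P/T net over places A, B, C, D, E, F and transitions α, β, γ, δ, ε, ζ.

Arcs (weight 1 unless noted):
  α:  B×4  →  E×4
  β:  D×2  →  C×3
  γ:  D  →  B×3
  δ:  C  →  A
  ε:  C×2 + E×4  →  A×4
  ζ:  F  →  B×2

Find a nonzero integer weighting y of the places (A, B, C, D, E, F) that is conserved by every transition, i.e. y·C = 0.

Incidence matrix C (rows=places, cols=transitions):
        α    β    γ    δ    ε    ζ
    A   0    0    0    1    4    0
    B  -4    0    3    0    0    2
    C   0    3    0   -1   -2    0
    D   0   -2   -1    0    0    0
    E   4    0    0    0   -4    0
    F   0    0    0    0    0   -1

Candidate y = [2, 1, 2, 3, 1, 2]; check y·C column-wise:
  col α: 2·0 + 1·-4 + 2·0 + 3·0 + 1·4 + 2·0 = 0
  col β: 2·0 + 1·0 + 2·3 + 3·-2 + 1·0 + 2·0 = 0
  col γ: 2·0 + 1·3 + 2·0 + 3·-1 + 1·0 + 2·0 = 0
  col δ: 2·1 + 1·0 + 2·-1 + 3·0 + 1·0 + 2·0 = 0
  col ε: 2·4 + 1·0 + 2·-2 + 3·0 + 1·-4 + 2·0 = 0
  col ζ: 2·0 + 1·2 + 2·0 + 3·0 + 1·0 + 2·-1 = 0

y = (A:2, B:1, C:2, D:3, E:1, F:2)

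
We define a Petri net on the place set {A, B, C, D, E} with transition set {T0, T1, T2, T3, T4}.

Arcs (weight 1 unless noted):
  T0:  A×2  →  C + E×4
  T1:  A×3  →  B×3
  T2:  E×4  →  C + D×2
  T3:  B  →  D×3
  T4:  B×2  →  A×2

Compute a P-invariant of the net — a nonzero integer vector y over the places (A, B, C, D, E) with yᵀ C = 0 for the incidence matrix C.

y = (A:3, B:3, C:2, D:1, E:1)

Incidence matrix C (rows=places, cols=transitions):
       T0   T1   T2   T3   T4
    A  -2   -3    0    0    2
    B   0    3    0   -1   -2
    C   1    0    1    0    0
    D   0    0    2    3    0
    E   4    0   -4    0    0

Candidate y = [3, 3, 2, 1, 1]; check y·C column-wise:
  col T0: 3·-2 + 3·0 + 2·1 + 1·0 + 1·4 = 0
  col T1: 3·-3 + 3·3 + 2·0 + 1·0 + 1·0 = 0
  col T2: 3·0 + 3·0 + 2·1 + 1·2 + 1·-4 = 0
  col T3: 3·0 + 3·-1 + 2·0 + 1·3 + 1·0 = 0
  col T4: 3·2 + 3·-2 + 2·0 + 1·0 + 1·0 = 0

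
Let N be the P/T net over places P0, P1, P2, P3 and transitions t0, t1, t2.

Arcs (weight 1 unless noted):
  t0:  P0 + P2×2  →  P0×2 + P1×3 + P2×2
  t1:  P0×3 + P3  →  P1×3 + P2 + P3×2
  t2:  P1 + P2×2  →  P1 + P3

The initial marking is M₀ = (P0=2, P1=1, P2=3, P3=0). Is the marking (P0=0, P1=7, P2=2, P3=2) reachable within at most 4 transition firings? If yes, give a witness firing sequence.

step 1: fire t0:  (P0=2, P1=1, P2=3, P3=0) → (P0=3, P1=4, P2=3, P3=0)
step 2: fire t2:  (P0=3, P1=4, P2=3, P3=0) → (P0=3, P1=4, P2=1, P3=1)
step 3: fire t1:  (P0=3, P1=4, P2=1, P3=1) → (P0=0, P1=7, P2=2, P3=2)

YES — reachable via ⟨t0, t2, t1⟩ (3 firings)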